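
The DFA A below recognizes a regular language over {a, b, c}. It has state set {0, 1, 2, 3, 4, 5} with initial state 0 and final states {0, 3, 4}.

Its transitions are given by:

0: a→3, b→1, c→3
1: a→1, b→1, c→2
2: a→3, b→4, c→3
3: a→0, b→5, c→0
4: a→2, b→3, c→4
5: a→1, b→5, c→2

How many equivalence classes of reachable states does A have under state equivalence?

Every state is reachable, so we keep all 6.
Initial partition by acceptance: {0,3,4} | {1,2,5}.
Split {0,3,4} by δ(·,a) → {0,3} and {4}.
On input a, block {1,2,5} splits into {1,5} and {2}.
Stable partition: {0,3} | {1,5} | {4} | {2} — 4 equivalence classes.

4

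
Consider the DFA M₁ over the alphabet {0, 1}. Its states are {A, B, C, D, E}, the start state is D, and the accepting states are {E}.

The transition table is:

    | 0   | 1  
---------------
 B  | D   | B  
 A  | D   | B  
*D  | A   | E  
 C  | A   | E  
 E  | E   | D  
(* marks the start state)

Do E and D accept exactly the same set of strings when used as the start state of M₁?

First remove the unreachable states {C}; 4 states remain.
Start with accepting vs non-accepting: {E} | {A,B,D}.
On input 1, block {A,B,D} splits into {A,B} and {D}.
Stable partition: {E} | {A,B} | {D} — 3 equivalence classes.
E and D end up in different blocks, so they are distinguishable. For instance, the string 'ε' is accepted from only E.

No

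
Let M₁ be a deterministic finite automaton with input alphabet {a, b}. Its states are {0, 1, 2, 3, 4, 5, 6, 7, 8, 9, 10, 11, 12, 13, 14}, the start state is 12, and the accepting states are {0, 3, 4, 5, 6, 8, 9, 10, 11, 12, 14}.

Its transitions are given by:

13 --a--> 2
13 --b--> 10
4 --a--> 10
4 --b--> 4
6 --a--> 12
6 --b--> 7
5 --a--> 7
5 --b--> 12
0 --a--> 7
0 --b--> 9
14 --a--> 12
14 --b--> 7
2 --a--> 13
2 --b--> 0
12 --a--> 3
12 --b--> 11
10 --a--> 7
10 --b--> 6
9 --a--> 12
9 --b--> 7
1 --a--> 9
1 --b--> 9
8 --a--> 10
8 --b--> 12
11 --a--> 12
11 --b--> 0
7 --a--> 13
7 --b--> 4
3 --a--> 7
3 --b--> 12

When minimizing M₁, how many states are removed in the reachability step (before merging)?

4

Starting at 12 and following transitions, the reachable set is {0, 2, 3, 4, 6, 7, 9, 10, 11, 12, 13}. That leaves 1, 5, 8, 14 unreachable — 4 in total.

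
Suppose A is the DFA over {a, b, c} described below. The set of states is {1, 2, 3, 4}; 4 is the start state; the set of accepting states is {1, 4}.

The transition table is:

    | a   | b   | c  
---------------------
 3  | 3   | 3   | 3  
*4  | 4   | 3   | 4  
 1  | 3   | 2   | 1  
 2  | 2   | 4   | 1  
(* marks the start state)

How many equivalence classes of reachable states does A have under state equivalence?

2

Reachable states from the start: {3,4}. Unreachable: {1,2} — drop them.
Initial partition by acceptance: {4} | {3}.
Stable partition: {4} | {3} — 2 equivalence classes.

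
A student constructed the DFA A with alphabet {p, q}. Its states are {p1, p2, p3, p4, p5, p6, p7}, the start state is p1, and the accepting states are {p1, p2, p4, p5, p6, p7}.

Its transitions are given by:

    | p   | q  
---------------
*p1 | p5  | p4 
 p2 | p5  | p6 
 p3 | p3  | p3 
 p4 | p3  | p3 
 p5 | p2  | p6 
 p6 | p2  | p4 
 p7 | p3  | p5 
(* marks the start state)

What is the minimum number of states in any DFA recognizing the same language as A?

4

States {p7} cannot be reached from the start state, so discard them.
Initial partition by acceptance: {p1,p2,p4,p5,p6} | {p3}.
Refine {p1,p2,p4,p5,p6} on symbol p: members go to different blocks, giving {p1,p2,p5,p6} and {p4}.
Split {p1,p2,p5,p6} by δ(·,q) → {p1,p6} and {p2,p5}.
No further refinement is possible. Final partition (4 blocks): {p1,p6} | {p3} | {p4} | {p2,p5}.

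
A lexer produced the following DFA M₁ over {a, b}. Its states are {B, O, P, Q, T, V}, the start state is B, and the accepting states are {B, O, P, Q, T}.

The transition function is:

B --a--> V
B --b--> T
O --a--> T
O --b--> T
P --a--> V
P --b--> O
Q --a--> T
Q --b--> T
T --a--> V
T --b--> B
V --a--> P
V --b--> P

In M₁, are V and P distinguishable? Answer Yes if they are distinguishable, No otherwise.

Yes

States {Q} cannot be reached from the start state, so discard them.
Initial partition by acceptance: {B,O,P,T} | {V}.
On input a, block {B,O,P,T} splits into {B,P,T} and {O}.
Refine {B,P,T} on symbol b: members go to different blocks, giving {B,T} and {P}.
Stable partition: {B,T} | {V} | {O} | {P} — 4 equivalence classes.
V and P end up in different blocks, so they are distinguishable. For instance, the string 'ε' is accepted from only P.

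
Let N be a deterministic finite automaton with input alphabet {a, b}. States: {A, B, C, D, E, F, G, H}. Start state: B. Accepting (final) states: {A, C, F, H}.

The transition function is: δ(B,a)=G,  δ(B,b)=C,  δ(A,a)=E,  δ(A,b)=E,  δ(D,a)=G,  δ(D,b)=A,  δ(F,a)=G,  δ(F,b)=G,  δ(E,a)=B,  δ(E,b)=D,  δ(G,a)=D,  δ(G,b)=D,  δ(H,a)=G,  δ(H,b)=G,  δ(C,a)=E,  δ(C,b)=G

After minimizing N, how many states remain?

States {F,H} cannot be reached from the start state, so discard them.
P0 = {A,C} | {B,D,E,G}.
Split {B,D,E,G} by δ(·,b) → {B,D} and {E,G}.
No further refinement is possible. Final partition (3 blocks): {A,C} | {B,D} | {E,G}.

3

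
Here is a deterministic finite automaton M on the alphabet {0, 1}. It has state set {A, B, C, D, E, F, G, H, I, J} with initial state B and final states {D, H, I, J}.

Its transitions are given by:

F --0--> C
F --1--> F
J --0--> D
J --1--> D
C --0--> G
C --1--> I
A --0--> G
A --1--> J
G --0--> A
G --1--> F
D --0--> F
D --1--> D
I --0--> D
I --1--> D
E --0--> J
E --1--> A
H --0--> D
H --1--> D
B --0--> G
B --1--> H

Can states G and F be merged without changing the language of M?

Yes

First remove the unreachable states {E}; 9 states remain.
Start with accepting vs non-accepting: {D,H,I,J} | {A,B,C,F,G}.
Refine {D,H,I,J} on symbol 0: members go to different blocks, giving {H,I,J} and {D}.
On input 1, block {A,B,C,F,G} splits into {A,B,C} and {F,G}.
No further refinement is possible. Final partition (4 blocks): {H,I,J} | {A,B,C} | {D} | {F,G}.
G and F lie in the same block of the stable partition, so they are equivalent — no string distinguishes them.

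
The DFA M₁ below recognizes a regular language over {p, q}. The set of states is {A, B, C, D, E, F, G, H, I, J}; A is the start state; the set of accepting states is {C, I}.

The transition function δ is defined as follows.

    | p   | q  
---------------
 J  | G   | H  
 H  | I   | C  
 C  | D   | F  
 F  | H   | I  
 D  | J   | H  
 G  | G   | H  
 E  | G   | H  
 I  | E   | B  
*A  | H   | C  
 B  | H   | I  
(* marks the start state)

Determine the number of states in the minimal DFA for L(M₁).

Every state is reachable, so we keep all 10.
Start with accepting vs non-accepting: {C,I} | {A,B,D,E,F,G,H,J}.
On input p, block {A,B,D,E,F,G,H,J} splits into {A,B,D,E,F,G,J} and {H}.
Split {A,B,D,E,F,G,J} by δ(·,p) → {D,E,G,J} and {A,B,F}.
No further refinement is possible. Final partition (4 blocks): {C,I} | {D,E,G,J} | {H} | {A,B,F}.

4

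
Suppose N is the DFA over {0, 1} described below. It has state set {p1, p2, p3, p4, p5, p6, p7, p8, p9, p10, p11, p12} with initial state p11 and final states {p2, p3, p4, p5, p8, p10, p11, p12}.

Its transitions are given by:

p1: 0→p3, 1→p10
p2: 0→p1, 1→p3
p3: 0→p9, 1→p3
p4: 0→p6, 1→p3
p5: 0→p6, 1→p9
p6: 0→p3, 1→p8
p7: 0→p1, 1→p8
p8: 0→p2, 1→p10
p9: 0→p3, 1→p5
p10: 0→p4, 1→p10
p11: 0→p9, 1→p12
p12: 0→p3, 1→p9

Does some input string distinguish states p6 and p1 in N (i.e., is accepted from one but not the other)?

No

Reachable states from the start: {p1,p2,p3,p4,p5,p6,p8,p9,p10,p11,p12}. Unreachable: {p7} — drop them.
P0 = {p2,p3,p4,p5,p8,p10,p11,p12} | {p1,p6,p9}.
Split {p2,p3,p4,p5,p8,p10,p11,p12} by δ(·,0) → {p2,p3,p4,p5,p11} and {p8,p10,p12}.
On input 1, block {p2,p3,p4,p5,p11} splits into {p2,p3,p4} and {p5} and {p11}.
On input 1, block {p1,p6,p9} splits into {p1,p6} and {p9}.
Refine {p2,p3,p4} on symbol 0: members go to different blocks, giving {p2,p4} and {p3}.
Refine {p8,p10,p12} on symbol 0: members go to different blocks, giving {p8,p10} and {p12}.
No further refinement is possible. Final partition (8 blocks): {p2,p4} | {p1,p6} | {p8,p10} | {p5} | {p11} | {p9} | {p3} | {p12}.
p6 and p1 lie in the same block of the stable partition, so they are equivalent — no string distinguishes them.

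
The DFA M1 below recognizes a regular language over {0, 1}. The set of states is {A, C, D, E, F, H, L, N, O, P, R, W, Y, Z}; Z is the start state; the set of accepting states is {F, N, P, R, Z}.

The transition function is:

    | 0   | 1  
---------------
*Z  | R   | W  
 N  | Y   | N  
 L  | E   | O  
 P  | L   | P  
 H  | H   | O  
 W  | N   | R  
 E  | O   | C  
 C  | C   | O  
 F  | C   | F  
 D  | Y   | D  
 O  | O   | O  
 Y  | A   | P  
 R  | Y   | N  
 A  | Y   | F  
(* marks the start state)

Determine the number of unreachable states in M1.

BFS from Z reaches {A, C, E, F, L, N, O, P, R, W, Y, Z}; the 2 state(s) D, H are never visited.

2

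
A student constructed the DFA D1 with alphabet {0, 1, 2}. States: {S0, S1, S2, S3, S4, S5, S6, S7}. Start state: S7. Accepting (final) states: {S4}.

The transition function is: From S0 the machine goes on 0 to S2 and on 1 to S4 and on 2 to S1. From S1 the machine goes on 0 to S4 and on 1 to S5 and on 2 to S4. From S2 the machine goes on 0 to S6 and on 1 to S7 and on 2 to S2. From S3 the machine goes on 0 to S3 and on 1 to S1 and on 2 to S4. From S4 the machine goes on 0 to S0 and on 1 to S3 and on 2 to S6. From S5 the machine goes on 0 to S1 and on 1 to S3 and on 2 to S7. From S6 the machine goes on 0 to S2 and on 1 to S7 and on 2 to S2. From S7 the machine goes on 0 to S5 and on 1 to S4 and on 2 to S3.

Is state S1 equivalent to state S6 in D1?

No

All states are reachable from the start state.
P0 = {S4} | {S0,S1,S2,S3,S5,S6,S7}.
Refine {S0,S1,S2,S3,S5,S6,S7} on symbol 0: members go to different blocks, giving {S0,S2,S3,S5,S6,S7} and {S1}.
On input 0, block {S0,S2,S3,S5,S6,S7} splits into {S0,S2,S3,S6,S7} and {S5}.
Split {S0,S2,S3,S6,S7} by δ(·,0) → {S0,S2,S3,S6} and {S7}.
Split {S0,S2,S3,S6} by δ(·,1) → {S2,S6} and {S0} and {S3}.
Stable partition: {S4} | {S2,S6} | {S1} | {S5} | {S7} | {S0} | {S3} — 7 equivalence classes.
S1 and S6 end up in different blocks, so they are distinguishable. For instance, the string '0' is accepted from only S1.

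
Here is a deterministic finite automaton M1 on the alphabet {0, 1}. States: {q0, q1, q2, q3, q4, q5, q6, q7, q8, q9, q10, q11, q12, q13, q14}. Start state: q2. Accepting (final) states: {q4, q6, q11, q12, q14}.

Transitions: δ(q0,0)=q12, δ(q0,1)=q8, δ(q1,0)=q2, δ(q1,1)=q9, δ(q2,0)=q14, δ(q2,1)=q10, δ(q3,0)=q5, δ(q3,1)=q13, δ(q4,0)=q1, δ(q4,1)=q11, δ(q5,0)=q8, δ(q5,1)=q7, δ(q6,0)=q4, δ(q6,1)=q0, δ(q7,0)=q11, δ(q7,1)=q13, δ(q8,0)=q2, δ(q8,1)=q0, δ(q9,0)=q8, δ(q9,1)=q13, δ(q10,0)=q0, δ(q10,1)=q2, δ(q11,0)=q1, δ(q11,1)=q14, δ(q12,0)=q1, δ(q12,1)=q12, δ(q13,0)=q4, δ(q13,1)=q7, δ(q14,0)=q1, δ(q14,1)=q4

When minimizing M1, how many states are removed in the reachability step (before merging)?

3

No path from q2 leads to q3, q5, q6; the other 12 states are all reachable.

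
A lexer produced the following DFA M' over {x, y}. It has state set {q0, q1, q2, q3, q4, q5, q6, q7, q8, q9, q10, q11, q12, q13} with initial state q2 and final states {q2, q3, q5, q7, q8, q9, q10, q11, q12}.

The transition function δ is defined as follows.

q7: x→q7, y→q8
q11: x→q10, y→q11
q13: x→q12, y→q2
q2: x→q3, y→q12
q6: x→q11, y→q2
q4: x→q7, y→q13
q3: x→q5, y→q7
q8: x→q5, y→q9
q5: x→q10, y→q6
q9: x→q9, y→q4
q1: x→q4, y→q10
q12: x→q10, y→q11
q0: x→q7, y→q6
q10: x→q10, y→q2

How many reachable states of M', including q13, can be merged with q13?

States {q0,q1} cannot be reached from the start state, so discard them.
P0 = {q2,q3,q5,q7,q8,q9,q10,q11,q12} | {q4,q6,q13}.
Split {q2,q3,q5,q7,q8,q9,q10,q11,q12} by δ(·,y) → {q2,q3,q7,q8,q10,q11,q12} and {q5,q9}.
On input x, block {q2,q3,q7,q8,q10,q11,q12} splits into {q2,q7,q10,q11,q12} and {q3,q8}.
Split {q2,q7,q10,q11,q12} by δ(·,x) → {q7,q10,q11,q12} and {q2}.
Refine {q7,q10,q11,q12} on symbol y: members go to different blocks, giving {q11,q12} and {q7} and {q10}.
Split {q4,q6,q13} by δ(·,x) → {q6,q13} and {q4}.
On input x, block {q5,q9} splits into {q5} and {q9}.
On input y, block {q3,q8} splits into {q3} and {q8}.
No further refinement is possible. Final partition (10 blocks): {q11,q12} | {q6,q13} | {q5} | {q3} | {q2} | {q7} | {q10} | {q4} | {q9} | {q8}.
State q13 belongs to the block {q6,q13}, which has 2 states.

2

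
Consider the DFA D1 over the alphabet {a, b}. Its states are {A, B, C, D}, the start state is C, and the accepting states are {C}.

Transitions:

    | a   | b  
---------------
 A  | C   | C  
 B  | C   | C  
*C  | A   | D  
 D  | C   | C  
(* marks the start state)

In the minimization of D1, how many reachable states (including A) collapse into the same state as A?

2

States {B} cannot be reached from the start state, so discard them.
Initial partition by acceptance: {C} | {A,D}.
No further refinement is possible. Final partition (2 blocks): {C} | {A,D}.
State A belongs to the block {A,D}, which has 2 states.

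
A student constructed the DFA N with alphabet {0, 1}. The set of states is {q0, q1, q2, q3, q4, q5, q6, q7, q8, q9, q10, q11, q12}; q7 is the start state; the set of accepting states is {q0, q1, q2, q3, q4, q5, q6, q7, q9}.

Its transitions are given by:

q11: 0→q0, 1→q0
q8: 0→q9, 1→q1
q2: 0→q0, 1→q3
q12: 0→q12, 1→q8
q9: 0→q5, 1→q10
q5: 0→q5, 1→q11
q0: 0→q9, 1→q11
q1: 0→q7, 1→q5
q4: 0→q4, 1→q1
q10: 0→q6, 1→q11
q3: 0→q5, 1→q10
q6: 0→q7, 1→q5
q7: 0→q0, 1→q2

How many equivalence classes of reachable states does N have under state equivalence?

States {q1,q4,q8,q12} cannot be reached from the start state, so discard them.
P0 = {q0,q2,q3,q5,q6,q7,q9} | {q10,q11}.
Refine {q0,q2,q3,q5,q6,q7,q9} on symbol 1: members go to different blocks, giving {q0,q3,q5,q9} and {q2,q6,q7}.
Split {q10,q11} by δ(·,0) → {q10} and {q11}.
Split {q0,q3,q5,q9} by δ(·,1) → {q0,q5} and {q3,q9}.
On input 0, block {q0,q5} splits into {q0} and {q5}.
On input 0, block {q2,q6,q7} splits into {q2,q7} and {q6}.
On input 1, block {q2,q7} splits into {q2} and {q7}.
The partition is now stable with 8 blocks: {q0} | {q10} | {q2} | {q11} | {q3,q9} | {q5} | {q6} | {q7}.

8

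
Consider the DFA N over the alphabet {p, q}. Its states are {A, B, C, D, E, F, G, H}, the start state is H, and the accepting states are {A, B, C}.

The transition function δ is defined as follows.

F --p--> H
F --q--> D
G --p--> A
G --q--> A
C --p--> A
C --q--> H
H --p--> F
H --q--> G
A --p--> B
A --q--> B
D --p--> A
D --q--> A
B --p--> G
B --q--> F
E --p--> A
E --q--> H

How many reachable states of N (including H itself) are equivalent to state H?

States {C,E} cannot be reached from the start state, so discard them.
P0 = {A,B} | {D,F,G,H}.
Split {A,B} by δ(·,p) → {A} and {B}.
On input p, block {D,F,G,H} splits into {D,G} and {F,H}.
The partition is now stable with 4 blocks: {A} | {D,G} | {B} | {F,H}.
State H belongs to the block {F,H}, which has 2 states.

2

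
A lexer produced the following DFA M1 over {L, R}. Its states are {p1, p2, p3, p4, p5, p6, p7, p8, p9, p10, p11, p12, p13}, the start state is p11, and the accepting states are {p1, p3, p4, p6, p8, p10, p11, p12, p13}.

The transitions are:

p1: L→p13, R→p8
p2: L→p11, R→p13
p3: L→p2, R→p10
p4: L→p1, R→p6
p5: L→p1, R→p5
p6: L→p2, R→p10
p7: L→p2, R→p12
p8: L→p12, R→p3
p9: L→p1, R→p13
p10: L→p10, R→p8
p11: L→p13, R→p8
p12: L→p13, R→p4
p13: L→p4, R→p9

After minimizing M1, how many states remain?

6

First remove the unreachable states {p5,p7}; 11 states remain.
Start with accepting vs non-accepting: {p1,p3,p4,p6,p8,p10,p11,p12,p13} | {p2,p9}.
On input L, block {p1,p3,p4,p6,p8,p10,p11,p12,p13} splits into {p1,p4,p8,p10,p11,p12,p13} and {p3,p6}.
Refine {p1,p4,p8,p10,p11,p12,p13} on symbol R: members go to different blocks, giving {p1,p10,p11,p12} and {p4,p8} and {p13}.
Refine {p1,p10,p11,p12} on symbol L: members go to different blocks, giving {p1,p11,p12} and {p10}.
The partition is now stable with 6 blocks: {p1,p11,p12} | {p2,p9} | {p3,p6} | {p4,p8} | {p13} | {p10}.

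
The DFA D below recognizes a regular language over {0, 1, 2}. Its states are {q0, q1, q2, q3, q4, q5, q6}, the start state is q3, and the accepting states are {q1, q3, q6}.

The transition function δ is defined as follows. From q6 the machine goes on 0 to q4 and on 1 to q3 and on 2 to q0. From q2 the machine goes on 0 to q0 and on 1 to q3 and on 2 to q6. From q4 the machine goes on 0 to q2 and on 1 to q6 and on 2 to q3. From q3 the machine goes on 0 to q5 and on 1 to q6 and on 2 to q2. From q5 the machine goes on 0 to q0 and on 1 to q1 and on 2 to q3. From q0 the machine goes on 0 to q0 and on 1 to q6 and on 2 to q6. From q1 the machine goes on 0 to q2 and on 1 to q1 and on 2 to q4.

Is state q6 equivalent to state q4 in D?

No

Initial partition by acceptance: {q1,q3,q6} | {q0,q2,q4,q5}.
The partition is now stable with 2 blocks: {q1,q3,q6} | {q0,q2,q4,q5}.
q6 and q4 end up in different blocks, so they are distinguishable. For instance, the string 'ε' is accepted from only q6.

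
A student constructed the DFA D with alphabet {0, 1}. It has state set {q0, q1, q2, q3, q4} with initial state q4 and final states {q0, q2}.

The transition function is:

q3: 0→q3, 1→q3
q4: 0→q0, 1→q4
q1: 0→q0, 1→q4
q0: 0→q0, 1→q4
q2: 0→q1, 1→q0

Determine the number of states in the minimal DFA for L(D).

States {q1,q2,q3} cannot be reached from the start state, so discard them.
Start with accepting vs non-accepting: {q0} | {q4}.
No further refinement is possible. Final partition (2 blocks): {q0} | {q4}.

2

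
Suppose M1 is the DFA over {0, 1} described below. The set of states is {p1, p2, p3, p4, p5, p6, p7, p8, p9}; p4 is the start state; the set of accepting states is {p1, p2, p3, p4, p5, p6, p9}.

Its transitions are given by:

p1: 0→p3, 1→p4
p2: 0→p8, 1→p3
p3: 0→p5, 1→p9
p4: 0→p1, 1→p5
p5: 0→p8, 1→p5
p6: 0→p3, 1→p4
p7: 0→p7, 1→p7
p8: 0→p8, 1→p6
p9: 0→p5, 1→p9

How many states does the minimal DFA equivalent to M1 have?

States {p2,p7} cannot be reached from the start state, so discard them.
Start with accepting vs non-accepting: {p1,p3,p4,p5,p6,p9} | {p8}.
On input 0, block {p1,p3,p4,p5,p6,p9} splits into {p1,p3,p4,p6,p9} and {p5}.
Split {p1,p3,p4,p6,p9} by δ(·,0) → {p1,p4,p6} and {p3,p9}.
Split {p1,p4,p6} by δ(·,0) → {p1,p6} and {p4}.
The partition is now stable with 5 blocks: {p1,p6} | {p8} | {p5} | {p3,p9} | {p4}.

5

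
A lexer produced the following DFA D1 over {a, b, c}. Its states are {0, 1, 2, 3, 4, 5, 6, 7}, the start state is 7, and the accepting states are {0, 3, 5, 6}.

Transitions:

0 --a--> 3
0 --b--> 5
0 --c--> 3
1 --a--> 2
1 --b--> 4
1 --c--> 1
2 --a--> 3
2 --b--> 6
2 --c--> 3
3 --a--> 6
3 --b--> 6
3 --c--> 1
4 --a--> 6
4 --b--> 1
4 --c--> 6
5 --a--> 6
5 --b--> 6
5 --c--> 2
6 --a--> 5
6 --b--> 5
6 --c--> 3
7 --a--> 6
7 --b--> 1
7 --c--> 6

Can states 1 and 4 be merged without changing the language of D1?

No

Reachable states from the start: {1,2,3,4,5,6,7}. Unreachable: {0} — drop them.
P0 = {3,5,6} | {1,2,4,7}.
On input c, block {3,5,6} splits into {3,5} and {6}.
Refine {1,2,4,7} on symbol a: members go to different blocks, giving {4,7} and {1} and {2}.
Split {3,5} by δ(·,c) → {3} and {5}.
No further refinement is possible. Final partition (6 blocks): {3} | {4,7} | {6} | {1} | {2} | {5}.
1 and 4 end up in different blocks, so they are distinguishable. For instance, the string 'a' is accepted from only 4.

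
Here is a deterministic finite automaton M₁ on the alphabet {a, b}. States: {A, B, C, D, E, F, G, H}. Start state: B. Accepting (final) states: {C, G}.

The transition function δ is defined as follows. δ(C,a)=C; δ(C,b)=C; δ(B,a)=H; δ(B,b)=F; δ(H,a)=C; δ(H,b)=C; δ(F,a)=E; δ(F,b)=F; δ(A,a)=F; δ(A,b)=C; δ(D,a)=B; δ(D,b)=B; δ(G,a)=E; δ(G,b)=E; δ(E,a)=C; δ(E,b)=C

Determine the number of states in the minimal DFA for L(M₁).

States {A,D,G} cannot be reached from the start state, so discard them.
Initial partition by acceptance: {C} | {B,E,F,H}.
Refine {B,E,F,H} on symbol a: members go to different blocks, giving {B,F} and {E,H}.
Stable partition: {C} | {B,F} | {E,H} — 3 equivalence classes.

3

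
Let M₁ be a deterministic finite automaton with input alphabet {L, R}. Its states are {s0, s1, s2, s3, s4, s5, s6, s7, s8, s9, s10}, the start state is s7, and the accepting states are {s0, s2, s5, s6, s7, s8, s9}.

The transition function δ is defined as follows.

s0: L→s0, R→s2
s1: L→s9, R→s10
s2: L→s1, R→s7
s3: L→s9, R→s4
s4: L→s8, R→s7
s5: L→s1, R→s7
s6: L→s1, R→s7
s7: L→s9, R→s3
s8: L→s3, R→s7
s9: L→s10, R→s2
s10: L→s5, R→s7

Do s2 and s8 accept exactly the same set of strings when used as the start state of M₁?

First remove the unreachable states {s0,s6}; 9 states remain.
P0 = {s2,s5,s7,s8,s9} | {s1,s3,s4,s10}.
Refine {s2,s5,s7,s8,s9} on symbol L: members go to different blocks, giving {s2,s5,s8,s9} and {s7}.
On input R, block {s2,s5,s8,s9} splits into {s2,s5,s8} and {s9}.
Split {s1,s3,s4,s10} by δ(·,L) → {s1,s3} and {s4,s10}.
The partition is now stable with 5 blocks: {s2,s5,s8} | {s1,s3} | {s7} | {s9} | {s4,s10}.
s2 and s8 lie in the same block of the stable partition, so they are equivalent — no string distinguishes them.

Yes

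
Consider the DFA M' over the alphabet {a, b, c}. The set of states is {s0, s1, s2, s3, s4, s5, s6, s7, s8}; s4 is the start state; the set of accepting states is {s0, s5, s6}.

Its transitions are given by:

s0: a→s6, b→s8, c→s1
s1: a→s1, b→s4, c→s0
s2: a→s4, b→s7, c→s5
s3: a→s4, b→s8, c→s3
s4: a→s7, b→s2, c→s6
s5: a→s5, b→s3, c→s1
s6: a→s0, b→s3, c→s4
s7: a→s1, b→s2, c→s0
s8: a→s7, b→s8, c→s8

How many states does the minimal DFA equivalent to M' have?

3

Initial partition by acceptance: {s0,s5,s6} | {s1,s2,s3,s4,s7,s8}.
On input c, block {s1,s2,s3,s4,s7,s8} splits into {s1,s2,s4,s7} and {s3,s8}.
No further refinement is possible. Final partition (3 blocks): {s0,s5,s6} | {s1,s2,s4,s7} | {s3,s8}.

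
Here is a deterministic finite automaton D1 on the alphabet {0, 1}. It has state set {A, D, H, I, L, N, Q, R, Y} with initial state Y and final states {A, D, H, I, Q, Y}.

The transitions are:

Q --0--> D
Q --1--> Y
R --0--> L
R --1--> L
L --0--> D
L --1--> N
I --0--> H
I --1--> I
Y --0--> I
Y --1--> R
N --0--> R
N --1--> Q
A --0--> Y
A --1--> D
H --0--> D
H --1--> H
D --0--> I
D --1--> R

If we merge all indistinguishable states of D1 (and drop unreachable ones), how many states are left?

States {A} cannot be reached from the start state, so discard them.
P0 = {D,H,I,Q,Y} | {L,N,R}.
Split {D,H,I,Q,Y} by δ(·,1) → {H,I,Q} and {D,Y}.
Refine {H,I,Q} on symbol 0: members go to different blocks, giving {H,Q} and {I}.
Refine {H,Q} on symbol 1: members go to different blocks, giving {H} and {Q}.
Refine {L,N,R} on symbol 0: members go to different blocks, giving {N,R} and {L}.
Split {N,R} by δ(·,0) → {N} and {R}.
Stable partition: {H} | {N} | {D,Y} | {I} | {Q} | {L} | {R} — 7 equivalence classes.

7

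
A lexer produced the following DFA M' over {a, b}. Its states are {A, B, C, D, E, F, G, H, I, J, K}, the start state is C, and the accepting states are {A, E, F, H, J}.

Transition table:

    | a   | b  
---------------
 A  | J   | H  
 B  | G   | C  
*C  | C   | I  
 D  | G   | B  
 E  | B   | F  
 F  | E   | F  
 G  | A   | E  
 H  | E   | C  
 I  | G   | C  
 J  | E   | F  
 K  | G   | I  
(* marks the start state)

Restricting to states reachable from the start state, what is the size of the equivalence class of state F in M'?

First remove the unreachable states {D,K}; 9 states remain.
P0 = {A,E,F,H,J} | {B,C,G,I}.
Refine {A,E,F,H,J} on symbol a: members go to different blocks, giving {A,F,H,J} and {E}.
Refine {A,F,H,J} on symbol a: members go to different blocks, giving {F,H,J} and {A}.
On input b, block {F,H,J} splits into {F,J} and {H}.
Refine {B,C,G,I} on symbol a: members go to different blocks, giving {B,C,I} and {G}.
Split {B,C,I} by δ(·,a) → {B,I} and {C}.
The partition is now stable with 7 blocks: {F,J} | {B,I} | {E} | {A} | {H} | {G} | {C}.
The equivalence class containing F is {F,J}, of size 2.

2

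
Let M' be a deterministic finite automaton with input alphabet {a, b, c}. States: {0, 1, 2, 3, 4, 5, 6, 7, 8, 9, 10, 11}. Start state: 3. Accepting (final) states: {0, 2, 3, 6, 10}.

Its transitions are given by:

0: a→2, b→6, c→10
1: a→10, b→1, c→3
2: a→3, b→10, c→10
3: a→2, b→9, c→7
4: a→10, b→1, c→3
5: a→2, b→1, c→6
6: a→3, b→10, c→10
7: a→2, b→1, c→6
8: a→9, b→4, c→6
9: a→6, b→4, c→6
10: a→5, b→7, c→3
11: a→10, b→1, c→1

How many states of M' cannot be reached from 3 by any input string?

No path from 3 leads to 0, 8, 11; the other 9 states are all reachable.

3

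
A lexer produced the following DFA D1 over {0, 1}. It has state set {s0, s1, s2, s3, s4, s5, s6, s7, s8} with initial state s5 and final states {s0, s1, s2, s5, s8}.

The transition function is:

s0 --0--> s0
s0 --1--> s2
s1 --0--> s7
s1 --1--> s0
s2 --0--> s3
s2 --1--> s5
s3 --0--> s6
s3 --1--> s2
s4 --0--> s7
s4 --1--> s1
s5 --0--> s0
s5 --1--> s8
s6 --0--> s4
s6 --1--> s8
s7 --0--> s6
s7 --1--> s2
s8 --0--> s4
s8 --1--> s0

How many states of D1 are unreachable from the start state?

Exploring from s5, all states are eventually visited, so none are unreachable.

0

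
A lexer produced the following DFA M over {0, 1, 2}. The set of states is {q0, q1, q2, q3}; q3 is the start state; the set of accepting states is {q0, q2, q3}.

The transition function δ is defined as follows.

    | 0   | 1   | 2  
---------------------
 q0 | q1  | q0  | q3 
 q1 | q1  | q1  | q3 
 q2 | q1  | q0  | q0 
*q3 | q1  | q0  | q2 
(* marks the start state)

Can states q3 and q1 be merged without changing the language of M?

No

All states are reachable from the start state.
P0 = {q0,q2,q3} | {q1}.
No further refinement is possible. Final partition (2 blocks): {q0,q2,q3} | {q1}.
q3 and q1 end up in different blocks, so they are distinguishable. For instance, the string 'ε' is accepted from only q3.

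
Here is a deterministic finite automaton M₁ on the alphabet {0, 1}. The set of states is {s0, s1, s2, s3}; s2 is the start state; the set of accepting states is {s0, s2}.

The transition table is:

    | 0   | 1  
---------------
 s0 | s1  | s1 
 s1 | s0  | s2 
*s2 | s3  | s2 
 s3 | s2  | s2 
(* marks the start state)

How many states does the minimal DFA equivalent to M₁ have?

Reachable states from the start: {s2,s3}. Unreachable: {s0,s1} — drop them.
P0 = {s2} | {s3}.
The partition is now stable with 2 blocks: {s2} | {s3}.

2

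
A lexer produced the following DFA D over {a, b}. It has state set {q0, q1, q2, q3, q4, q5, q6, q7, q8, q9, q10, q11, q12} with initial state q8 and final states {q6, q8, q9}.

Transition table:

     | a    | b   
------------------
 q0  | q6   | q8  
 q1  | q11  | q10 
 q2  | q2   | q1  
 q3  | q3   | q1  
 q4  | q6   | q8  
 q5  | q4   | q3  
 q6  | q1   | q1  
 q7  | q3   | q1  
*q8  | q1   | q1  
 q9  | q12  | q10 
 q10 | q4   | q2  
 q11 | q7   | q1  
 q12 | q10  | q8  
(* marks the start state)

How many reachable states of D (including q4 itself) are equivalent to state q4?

1

States {q0,q5,q9,q12} cannot be reached from the start state, so discard them.
Start with accepting vs non-accepting: {q6,q8} | {q1,q2,q3,q4,q7,q10,q11}.
Split {q1,q2,q3,q4,q7,q10,q11} by δ(·,a) → {q1,q2,q3,q7,q10,q11} and {q4}.
Refine {q1,q2,q3,q7,q10,q11} on symbol a: members go to different blocks, giving {q1,q2,q3,q7,q11} and {q10}.
Refine {q1,q2,q3,q7,q11} on symbol b: members go to different blocks, giving {q2,q3,q7,q11} and {q1}.
No further refinement is possible. Final partition (5 blocks): {q6,q8} | {q2,q3,q7,q11} | {q4} | {q10} | {q1}.
The equivalence class containing q4 is {q4}, of size 1.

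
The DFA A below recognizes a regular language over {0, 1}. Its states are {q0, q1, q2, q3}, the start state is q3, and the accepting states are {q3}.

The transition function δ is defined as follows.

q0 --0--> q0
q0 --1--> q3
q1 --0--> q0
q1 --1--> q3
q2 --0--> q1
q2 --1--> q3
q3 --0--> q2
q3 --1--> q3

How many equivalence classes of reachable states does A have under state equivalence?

2

All states are reachable from the start state.
Start with accepting vs non-accepting: {q3} | {q0,q1,q2}.
Stable partition: {q3} | {q0,q1,q2} — 2 equivalence classes.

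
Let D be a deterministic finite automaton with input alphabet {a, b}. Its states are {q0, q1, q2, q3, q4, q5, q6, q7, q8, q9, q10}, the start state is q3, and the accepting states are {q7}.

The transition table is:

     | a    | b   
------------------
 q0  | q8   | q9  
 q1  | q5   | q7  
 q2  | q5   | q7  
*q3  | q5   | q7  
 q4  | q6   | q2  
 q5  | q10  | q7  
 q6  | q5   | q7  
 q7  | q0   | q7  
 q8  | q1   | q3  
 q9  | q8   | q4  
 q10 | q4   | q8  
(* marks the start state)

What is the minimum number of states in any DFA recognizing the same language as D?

6

All states are reachable from the start state.
P0 = {q7} | {q0,q1,q2,q3,q4,q5,q6,q8,q9,q10}.
On input b, block {q0,q1,q2,q3,q4,q5,q6,q8,q9,q10} splits into {q0,q4,q8,q9,q10} and {q1,q2,q3,q5,q6}.
Split {q0,q4,q8,q9,q10} by δ(·,a) → {q0,q9,q10} and {q4,q8}.
Refine {q0,q9,q10} on symbol b: members go to different blocks, giving {q9,q10} and {q0}.
On input a, block {q1,q2,q3,q5,q6} splits into {q1,q2,q3,q6} and {q5}.
The partition is now stable with 6 blocks: {q7} | {q9,q10} | {q1,q2,q3,q6} | {q4,q8} | {q0} | {q5}.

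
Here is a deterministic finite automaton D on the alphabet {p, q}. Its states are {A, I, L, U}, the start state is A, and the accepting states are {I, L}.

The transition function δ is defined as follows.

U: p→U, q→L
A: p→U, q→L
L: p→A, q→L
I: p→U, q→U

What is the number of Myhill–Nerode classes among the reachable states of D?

States {I} cannot be reached from the start state, so discard them.
Start with accepting vs non-accepting: {L} | {A,U}.
No further refinement is possible. Final partition (2 blocks): {L} | {A,U}.

2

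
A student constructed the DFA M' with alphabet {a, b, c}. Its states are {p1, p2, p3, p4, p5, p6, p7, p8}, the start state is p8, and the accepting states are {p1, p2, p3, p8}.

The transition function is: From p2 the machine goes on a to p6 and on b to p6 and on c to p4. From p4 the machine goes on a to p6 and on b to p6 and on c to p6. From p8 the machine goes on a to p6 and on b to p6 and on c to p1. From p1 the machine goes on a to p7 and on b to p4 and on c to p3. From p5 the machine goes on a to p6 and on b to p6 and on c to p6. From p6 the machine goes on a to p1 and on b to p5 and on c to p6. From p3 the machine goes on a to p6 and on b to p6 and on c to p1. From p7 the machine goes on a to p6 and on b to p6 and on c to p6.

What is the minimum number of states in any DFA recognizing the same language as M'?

4

Reachable states from the start: {p1,p3,p4,p5,p6,p7,p8}. Unreachable: {p2} — drop them.
P0 = {p1,p3,p8} | {p4,p5,p6,p7}.
On input a, block {p4,p5,p6,p7} splits into {p4,p5,p7} and {p6}.
Refine {p1,p3,p8} on symbol a: members go to different blocks, giving {p3,p8} and {p1}.
The partition is now stable with 4 blocks: {p3,p8} | {p4,p5,p7} | {p6} | {p1}.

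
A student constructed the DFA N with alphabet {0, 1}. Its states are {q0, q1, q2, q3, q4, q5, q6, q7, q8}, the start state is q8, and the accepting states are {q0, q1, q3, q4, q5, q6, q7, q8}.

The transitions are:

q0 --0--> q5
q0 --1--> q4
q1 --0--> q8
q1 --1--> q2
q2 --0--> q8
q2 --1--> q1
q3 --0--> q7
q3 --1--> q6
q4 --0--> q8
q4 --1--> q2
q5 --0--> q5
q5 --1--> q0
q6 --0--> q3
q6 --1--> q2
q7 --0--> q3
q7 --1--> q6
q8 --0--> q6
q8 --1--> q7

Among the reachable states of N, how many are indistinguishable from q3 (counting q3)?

States {q0,q4,q5} cannot be reached from the start state, so discard them.
P0 = {q1,q3,q6,q7,q8} | {q2}.
On input 1, block {q1,q3,q6,q7,q8} splits into {q3,q7,q8} and {q1,q6}.
Refine {q3,q7,q8} on symbol 0: members go to different blocks, giving {q3,q7} and {q8}.
Refine {q1,q6} on symbol 0: members go to different blocks, giving {q1} and {q6}.
No further refinement is possible. Final partition (5 blocks): {q3,q7} | {q2} | {q1} | {q8} | {q6}.
State q3 belongs to the block {q3,q7}, which has 2 states.

2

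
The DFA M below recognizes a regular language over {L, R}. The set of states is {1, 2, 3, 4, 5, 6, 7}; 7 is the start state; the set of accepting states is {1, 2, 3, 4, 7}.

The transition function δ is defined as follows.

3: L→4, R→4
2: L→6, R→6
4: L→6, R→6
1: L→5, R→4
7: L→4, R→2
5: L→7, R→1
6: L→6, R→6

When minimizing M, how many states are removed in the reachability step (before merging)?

BFS from 7 reaches {2, 4, 6, 7}; the 3 state(s) 1, 3, 5 are never visited.

3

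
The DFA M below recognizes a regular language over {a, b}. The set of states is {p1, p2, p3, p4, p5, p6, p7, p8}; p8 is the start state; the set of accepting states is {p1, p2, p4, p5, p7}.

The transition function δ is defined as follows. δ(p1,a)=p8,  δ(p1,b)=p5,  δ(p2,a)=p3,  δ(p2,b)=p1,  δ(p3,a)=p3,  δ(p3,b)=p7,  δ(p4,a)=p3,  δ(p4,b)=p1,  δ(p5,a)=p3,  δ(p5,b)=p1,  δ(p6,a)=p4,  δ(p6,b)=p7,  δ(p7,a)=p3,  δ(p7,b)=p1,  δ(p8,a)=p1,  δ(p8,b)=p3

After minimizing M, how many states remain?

4

States {p2,p4,p6} cannot be reached from the start state, so discard them.
Start with accepting vs non-accepting: {p1,p5,p7} | {p3,p8}.
Split {p3,p8} by δ(·,a) → {p3} and {p8}.
On input a, block {p1,p5,p7} splits into {p5,p7} and {p1}.
No further refinement is possible. Final partition (4 blocks): {p5,p7} | {p3} | {p8} | {p1}.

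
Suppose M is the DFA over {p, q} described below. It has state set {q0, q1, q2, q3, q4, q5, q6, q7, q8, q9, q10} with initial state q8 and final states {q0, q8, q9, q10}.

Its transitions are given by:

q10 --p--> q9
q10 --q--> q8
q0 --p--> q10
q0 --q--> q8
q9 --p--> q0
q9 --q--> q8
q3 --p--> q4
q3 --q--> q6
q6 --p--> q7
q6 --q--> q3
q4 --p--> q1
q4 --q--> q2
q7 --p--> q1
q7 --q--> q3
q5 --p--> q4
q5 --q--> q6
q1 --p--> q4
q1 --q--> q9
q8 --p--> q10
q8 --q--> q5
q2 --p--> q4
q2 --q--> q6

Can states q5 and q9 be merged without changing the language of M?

All states are reachable from the start state.
Initial partition by acceptance: {q0,q8,q9,q10} | {q1,q2,q3,q4,q5,q6,q7}.
Split {q0,q8,q9,q10} by δ(·,q) → {q0,q9,q10} and {q8}.
Split {q1,q2,q3,q4,q5,q6,q7} by δ(·,q) → {q2,q3,q4,q5,q6,q7} and {q1}.
Refine {q2,q3,q4,q5,q6,q7} on symbol p: members go to different blocks, giving {q2,q3,q5,q6} and {q4,q7}.
Stable partition: {q0,q9,q10} | {q2,q3,q5,q6} | {q8} | {q1} | {q4,q7} — 5 equivalence classes.
q5 and q9 end up in different blocks, so they are distinguishable. For instance, the string 'ε' is accepted from only q9.

No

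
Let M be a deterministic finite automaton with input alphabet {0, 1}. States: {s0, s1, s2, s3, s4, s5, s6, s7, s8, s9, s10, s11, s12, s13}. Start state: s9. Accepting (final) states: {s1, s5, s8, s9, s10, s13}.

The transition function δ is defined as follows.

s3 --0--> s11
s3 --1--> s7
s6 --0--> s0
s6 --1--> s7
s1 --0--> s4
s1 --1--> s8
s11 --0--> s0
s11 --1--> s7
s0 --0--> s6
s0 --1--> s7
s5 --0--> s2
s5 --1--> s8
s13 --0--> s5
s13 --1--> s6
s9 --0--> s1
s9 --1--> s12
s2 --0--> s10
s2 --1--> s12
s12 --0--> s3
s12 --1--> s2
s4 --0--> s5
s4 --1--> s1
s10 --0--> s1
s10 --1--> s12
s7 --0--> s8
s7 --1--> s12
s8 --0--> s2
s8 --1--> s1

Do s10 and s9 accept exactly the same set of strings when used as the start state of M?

Yes

Reachable states from the start: {s0,s1,s2,s3,s4,s5,s6,s7,s8,s9,s10,s11,s12}. Unreachable: {s13} — drop them.
Start with accepting vs non-accepting: {s1,s5,s8,s9,s10} | {s0,s2,s3,s4,s6,s7,s11,s12}.
Split {s1,s5,s8,s9,s10} by δ(·,0) → {s1,s5,s8} and {s9,s10}.
On input 0, block {s0,s2,s3,s4,s6,s7,s11,s12} splits into {s0,s3,s6,s11,s12} and {s4,s7} and {s2}.
Split {s1,s5,s8} by δ(·,0) → {s5,s8} and {s1}.
On input 1, block {s5,s8} splits into {s5} and {s8}.
On input 1, block {s0,s3,s6,s11,s12} splits into {s0,s3,s6,s11} and {s12}.
Split {s4,s7} by δ(·,0) → {s4} and {s7}.
Stable partition: {s5} | {s0,s3,s6,s11} | {s9,s10} | {s4} | {s2} | {s1} | {s8} | {s12} | {s7} — 9 equivalence classes.
s10 and s9 lie in the same block of the stable partition, so they are equivalent — no string distinguishes them.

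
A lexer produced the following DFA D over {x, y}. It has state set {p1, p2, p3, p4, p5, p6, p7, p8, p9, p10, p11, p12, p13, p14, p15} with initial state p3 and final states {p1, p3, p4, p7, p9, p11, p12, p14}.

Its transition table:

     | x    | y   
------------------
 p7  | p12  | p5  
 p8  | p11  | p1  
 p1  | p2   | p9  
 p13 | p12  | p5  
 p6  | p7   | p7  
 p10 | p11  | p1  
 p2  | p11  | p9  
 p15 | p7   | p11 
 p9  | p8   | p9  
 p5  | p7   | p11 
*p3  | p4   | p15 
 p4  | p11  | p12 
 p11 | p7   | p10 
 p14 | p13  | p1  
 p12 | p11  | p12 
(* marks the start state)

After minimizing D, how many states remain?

6

States {p6,p13,p14} cannot be reached from the start state, so discard them.
Initial partition by acceptance: {p1,p3,p4,p7,p9,p11,p12} | {p2,p5,p8,p10,p15}.
On input x, block {p1,p3,p4,p7,p9,p11,p12} splits into {p3,p4,p7,p11,p12} and {p1,p9}.
On input y, block {p3,p4,p7,p11,p12} splits into {p3,p7,p11} and {p4,p12}.
Refine {p3,p7,p11} on symbol x: members go to different blocks, giving {p3,p7} and {p11}.
Refine {p2,p5,p8,p10,p15} on symbol x: members go to different blocks, giving {p2,p8,p10} and {p5,p15}.
Stable partition: {p3,p7} | {p2,p8,p10} | {p1,p9} | {p4,p12} | {p11} | {p5,p15} — 6 equivalence classes.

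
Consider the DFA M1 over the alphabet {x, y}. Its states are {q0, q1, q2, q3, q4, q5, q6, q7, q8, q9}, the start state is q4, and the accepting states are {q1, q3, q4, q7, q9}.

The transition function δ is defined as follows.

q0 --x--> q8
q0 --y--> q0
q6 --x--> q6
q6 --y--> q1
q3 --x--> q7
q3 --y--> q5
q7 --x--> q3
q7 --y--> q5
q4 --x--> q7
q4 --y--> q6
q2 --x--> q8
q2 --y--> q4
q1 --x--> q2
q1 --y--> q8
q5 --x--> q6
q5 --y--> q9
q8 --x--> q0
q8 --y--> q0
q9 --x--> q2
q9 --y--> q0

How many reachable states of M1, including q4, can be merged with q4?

3

Start with accepting vs non-accepting: {q1,q3,q4,q7,q9} | {q0,q2,q5,q6,q8}.
On input x, block {q1,q3,q4,q7,q9} splits into {q3,q4,q7} and {q1,q9}.
Refine {q0,q2,q5,q6,q8} on symbol y: members go to different blocks, giving {q0,q8} and {q5,q6} and {q2}.
No further refinement is possible. Final partition (5 blocks): {q3,q4,q7} | {q0,q8} | {q1,q9} | {q5,q6} | {q2}.
State q4 belongs to the block {q3,q4,q7}, which has 3 states.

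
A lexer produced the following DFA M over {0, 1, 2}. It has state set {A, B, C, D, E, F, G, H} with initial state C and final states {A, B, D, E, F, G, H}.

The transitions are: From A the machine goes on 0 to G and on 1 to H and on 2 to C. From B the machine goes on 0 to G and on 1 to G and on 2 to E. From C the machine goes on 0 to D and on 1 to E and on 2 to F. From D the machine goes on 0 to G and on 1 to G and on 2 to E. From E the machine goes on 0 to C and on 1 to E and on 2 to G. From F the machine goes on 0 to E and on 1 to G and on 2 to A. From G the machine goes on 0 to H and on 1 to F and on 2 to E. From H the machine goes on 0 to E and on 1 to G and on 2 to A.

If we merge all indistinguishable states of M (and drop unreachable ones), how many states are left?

First remove the unreachable states {B}; 7 states remain.
Initial partition by acceptance: {A,D,E,F,G,H} | {C}.
Refine {A,D,E,F,G,H} on symbol 0: members go to different blocks, giving {A,D,F,G,H} and {E}.
On input 0, block {A,D,F,G,H} splits into {A,D,G} and {F,H}.
Split {A,D,G} by δ(·,0) → {A,D} and {G}.
Split {A,D} by δ(·,1) → {A} and {D}.
The partition is now stable with 6 blocks: {A} | {C} | {E} | {F,H} | {G} | {D}.

6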